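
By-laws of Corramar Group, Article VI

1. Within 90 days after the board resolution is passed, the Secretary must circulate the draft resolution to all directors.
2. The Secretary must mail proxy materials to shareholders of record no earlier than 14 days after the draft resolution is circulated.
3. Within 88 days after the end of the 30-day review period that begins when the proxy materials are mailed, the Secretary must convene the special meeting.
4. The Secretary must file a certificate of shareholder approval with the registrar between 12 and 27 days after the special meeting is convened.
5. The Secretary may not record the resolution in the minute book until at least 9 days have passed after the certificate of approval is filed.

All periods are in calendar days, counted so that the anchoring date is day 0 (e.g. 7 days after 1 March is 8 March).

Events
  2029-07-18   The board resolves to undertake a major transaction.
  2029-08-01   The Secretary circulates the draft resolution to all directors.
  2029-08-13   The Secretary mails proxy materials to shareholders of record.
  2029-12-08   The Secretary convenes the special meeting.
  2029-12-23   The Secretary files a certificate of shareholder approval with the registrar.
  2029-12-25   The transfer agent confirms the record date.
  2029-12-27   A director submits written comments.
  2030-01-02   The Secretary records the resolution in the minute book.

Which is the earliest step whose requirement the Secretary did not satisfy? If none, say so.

(1) due by 2029-07-18 + 90 days = 2029-10-16; done 2029-08-01 — timely.
(2) permitted from 2029-08-01 + 14 days = 2029-08-15 onward; acted on 2029-08-13, 2 days prematurely.
That is the first point of non-compliance.

Step 2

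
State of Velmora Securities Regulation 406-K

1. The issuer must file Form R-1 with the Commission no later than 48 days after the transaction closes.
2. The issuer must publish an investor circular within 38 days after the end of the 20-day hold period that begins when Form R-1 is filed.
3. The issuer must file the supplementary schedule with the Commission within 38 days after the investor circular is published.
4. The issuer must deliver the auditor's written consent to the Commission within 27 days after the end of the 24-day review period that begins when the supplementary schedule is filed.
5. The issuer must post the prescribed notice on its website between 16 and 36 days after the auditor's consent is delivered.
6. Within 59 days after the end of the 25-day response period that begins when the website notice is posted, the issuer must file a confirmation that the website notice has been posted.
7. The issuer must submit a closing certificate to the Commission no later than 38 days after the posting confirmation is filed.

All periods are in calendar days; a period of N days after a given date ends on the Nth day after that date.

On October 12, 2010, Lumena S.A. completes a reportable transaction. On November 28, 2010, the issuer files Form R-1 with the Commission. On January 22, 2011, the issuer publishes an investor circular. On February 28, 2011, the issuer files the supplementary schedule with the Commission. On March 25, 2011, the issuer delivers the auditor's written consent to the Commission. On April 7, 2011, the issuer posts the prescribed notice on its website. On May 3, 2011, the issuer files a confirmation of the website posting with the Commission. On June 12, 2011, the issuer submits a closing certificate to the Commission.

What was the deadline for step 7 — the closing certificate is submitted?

Step 7 runs from May 3, 2011, when the posting confirmation is filed. 38 days after May 3, 2011 is June 10, 2011.

June 10, 2011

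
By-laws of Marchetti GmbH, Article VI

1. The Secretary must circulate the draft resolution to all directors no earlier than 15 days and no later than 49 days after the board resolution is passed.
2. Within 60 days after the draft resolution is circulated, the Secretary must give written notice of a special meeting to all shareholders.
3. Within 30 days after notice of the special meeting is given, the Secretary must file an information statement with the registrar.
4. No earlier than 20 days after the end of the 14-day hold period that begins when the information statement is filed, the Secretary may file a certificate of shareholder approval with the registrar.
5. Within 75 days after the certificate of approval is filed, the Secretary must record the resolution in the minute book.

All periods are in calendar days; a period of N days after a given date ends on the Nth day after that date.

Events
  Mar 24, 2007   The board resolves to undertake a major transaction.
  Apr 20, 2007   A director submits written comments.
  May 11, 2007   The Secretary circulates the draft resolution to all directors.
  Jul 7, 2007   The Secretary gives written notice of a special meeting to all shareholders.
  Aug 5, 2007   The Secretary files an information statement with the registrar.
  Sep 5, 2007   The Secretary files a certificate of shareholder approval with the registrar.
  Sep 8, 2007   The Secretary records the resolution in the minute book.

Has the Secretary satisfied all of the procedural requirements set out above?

No

Step 1 — 15 and 49 days from Mar 24, 2007 (when the board resolution is passed) are Apr 8, 2007 and May 12, 2007 respectively; May 11, 2007 falls inside that range.
Step 2 — counting 60 days from May 11, 2007 (when the draft resolution is circulated) gives a deadline of Jul 10, 2007; done Jul 7, 2007 — timely.
Step 3 — counting 30 days from Jul 7, 2007 (when notice of the special meeting is given) gives a deadline of Aug 6, 2007; done Aug 5, 2007 — timely.
Step 4 — must wait 20 days from Aug 19, 2007 (end of the 14-day hold period, which began when the information statement is filed on Aug 5, 2007), so not before Sep 8, 2007; Sep 5, 2007 is 3 days before the earliest permitted date.
No need to go further; step 4 was not satisfied.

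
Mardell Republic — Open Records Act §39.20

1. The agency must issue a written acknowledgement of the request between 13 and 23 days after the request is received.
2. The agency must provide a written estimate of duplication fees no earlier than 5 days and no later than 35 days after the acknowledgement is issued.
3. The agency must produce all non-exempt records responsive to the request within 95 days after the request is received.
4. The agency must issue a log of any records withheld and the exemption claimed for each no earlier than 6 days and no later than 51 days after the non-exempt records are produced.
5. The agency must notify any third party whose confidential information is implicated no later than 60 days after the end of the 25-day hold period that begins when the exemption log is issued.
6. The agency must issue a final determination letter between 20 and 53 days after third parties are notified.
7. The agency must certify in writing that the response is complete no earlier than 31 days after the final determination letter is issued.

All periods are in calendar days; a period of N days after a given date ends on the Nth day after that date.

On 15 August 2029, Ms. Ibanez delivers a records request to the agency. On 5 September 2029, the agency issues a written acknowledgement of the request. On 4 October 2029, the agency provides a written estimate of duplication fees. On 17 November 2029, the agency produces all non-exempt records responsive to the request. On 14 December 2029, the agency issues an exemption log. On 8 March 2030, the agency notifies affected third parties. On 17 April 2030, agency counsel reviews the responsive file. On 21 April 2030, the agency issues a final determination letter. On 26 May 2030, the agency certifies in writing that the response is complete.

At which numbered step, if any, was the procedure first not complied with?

None — every step was satisfied

(1) the permitted window runs from 15 August 2029 + 13 = 28 August 2029 to 15 August 2029 + 23 = 7 September 2029; done 5 September 2029 — within the window.
(2) the permitted window runs from 5 September 2029 + 5 = 10 September 2029 to 5 September 2029 + 35 = 10 October 2029; done 4 October 2029, which is between those dates.
(3) due by 15 August 2029 + 95 days = 18 November 2029; 17 November 2029 is within that limit.
(4) the permitted window runs from 17 November 2029 + 6 = 23 November 2029 to 17 November 2029 + 51 = 7 January 2030; done 14 December 2029, which is between those dates.
(5) due by 8 January 2030 + 60 days = 9 March 2030; done 8 March 2030 — timely.
(6) the permitted window runs from 8 March 2030 + 20 = 28 March 2030 to 8 March 2030 + 53 = 30 April 2030; 21 April 2030 falls inside that range.
(7) permitted from 21 April 2030 + 31 days = 22 May 2030 onward; done 26 May 2030 — permitted.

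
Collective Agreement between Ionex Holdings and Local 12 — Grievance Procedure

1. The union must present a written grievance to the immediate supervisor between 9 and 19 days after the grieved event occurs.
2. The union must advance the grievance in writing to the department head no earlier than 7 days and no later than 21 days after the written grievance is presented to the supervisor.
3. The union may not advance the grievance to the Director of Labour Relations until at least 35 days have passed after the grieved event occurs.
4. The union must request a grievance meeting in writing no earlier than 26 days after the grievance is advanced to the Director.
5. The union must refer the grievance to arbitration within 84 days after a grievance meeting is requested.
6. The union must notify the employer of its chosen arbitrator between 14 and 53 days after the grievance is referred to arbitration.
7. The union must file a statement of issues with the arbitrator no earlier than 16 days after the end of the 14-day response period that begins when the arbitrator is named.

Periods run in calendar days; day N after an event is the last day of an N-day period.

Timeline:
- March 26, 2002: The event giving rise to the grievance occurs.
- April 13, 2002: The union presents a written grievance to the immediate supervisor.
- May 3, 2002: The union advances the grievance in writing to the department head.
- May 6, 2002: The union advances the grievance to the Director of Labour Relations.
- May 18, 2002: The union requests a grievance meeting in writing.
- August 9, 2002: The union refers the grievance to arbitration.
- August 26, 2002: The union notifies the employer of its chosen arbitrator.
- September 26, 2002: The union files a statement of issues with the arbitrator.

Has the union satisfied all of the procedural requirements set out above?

No

(1) the permitted window runs from March 26, 2002 + 9 = April 4, 2002 to March 26, 2002 + 19 = April 14, 2002; April 13, 2002 falls inside that range.
(2) the permitted window runs from April 13, 2002 + 7 = April 20, 2002 to April 13, 2002 + 21 = May 4, 2002; done May 3, 2002 — within the window.
(3) permitted from March 26, 2002 + 35 days = April 30, 2002 onward; May 6, 2002 is on or after that date.
(4) permitted from May 6, 2002 + 26 days = June 1, 2002 onward; acted on May 18, 2002, 14 days prematurely.
Later steps need not be reached.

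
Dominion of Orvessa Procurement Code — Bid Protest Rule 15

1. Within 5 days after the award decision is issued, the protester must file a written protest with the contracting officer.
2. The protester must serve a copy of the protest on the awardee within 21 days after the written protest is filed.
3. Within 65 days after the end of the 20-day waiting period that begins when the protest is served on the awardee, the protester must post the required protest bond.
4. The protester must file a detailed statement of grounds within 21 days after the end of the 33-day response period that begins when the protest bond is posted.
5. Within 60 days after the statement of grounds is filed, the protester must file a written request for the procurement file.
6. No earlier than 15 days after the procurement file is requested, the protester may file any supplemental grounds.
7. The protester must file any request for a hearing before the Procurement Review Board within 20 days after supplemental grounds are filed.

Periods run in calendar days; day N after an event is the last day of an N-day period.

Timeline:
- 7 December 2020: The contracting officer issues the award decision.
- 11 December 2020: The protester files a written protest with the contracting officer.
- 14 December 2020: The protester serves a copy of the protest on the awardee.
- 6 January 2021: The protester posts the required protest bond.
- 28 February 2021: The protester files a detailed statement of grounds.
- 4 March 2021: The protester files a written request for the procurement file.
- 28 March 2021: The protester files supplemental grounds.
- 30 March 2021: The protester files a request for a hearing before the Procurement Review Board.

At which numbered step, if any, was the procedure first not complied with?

None — every step was satisfied

(1) due by 7 December 2020 + 5 days = 12 December 2020; done 11 December 2020 — timely.
(2) due by 11 December 2020 + 21 days = 1 January 2021; completed 14 December 2020, before the deadline.
(3) due by 3 January 2021 + 65 days = 9 March 2021; done 6 January 2021 — timely.
(4) due by 8 February 2021 + 21 days = 1 March 2021; 28 February 2021 is within that limit.
(5) due by 28 February 2021 + 60 days = 29 April 2021; done 4 March 2021 — timely.
(6) permitted from 4 March 2021 + 15 days = 19 March 2021 onward; done 28 March 2021, after the minimum wait.
(7) due by 28 March 2021 + 20 days = 17 April 2021; 30 March 2021 is within that limit.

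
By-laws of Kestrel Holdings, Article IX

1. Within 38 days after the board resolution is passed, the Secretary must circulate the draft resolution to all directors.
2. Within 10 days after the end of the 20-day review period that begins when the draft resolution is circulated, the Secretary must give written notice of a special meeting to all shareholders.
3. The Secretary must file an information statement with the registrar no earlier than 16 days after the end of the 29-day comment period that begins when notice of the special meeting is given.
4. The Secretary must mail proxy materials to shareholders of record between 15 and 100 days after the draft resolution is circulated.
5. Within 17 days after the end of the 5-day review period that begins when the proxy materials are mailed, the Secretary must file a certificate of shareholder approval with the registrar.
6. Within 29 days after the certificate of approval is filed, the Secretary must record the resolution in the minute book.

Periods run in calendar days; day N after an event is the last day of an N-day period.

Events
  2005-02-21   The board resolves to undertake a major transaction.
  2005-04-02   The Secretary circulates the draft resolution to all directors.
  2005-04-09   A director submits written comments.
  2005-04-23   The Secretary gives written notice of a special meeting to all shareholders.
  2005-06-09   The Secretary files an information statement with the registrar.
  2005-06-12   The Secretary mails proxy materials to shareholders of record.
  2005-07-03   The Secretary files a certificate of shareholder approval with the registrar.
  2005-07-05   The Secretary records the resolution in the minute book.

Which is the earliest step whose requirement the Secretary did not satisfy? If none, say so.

Step 1 — counting 38 days from 2005-02-21 (when the board resolution is passed) gives a deadline of 2005-03-31; done 2005-04-02 — 2 days late.

Step 1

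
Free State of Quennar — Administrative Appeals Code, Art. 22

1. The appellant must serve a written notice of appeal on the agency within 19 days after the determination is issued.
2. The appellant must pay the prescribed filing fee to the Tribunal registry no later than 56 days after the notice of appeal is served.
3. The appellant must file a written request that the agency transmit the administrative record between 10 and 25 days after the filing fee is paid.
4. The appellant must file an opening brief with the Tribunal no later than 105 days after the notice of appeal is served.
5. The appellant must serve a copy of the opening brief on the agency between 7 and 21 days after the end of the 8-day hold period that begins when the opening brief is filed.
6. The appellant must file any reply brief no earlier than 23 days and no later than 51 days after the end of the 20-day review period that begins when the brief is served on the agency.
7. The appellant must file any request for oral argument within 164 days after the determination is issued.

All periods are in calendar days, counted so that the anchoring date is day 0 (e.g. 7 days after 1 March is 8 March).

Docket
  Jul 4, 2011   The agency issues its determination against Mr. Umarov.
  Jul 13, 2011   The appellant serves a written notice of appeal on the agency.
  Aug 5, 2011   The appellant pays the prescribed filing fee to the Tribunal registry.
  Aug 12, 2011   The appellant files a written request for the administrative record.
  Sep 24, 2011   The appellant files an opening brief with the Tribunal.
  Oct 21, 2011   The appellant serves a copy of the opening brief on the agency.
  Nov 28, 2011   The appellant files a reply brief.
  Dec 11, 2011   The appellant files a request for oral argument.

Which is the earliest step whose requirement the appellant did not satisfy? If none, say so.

Step 3

(1) due by Jul 4, 2011 + 19 days = Jul 23, 2011; done Jul 13, 2011 — timely.
(2) due by Jul 13, 2011 + 56 days = Sep 7, 2011; completed Aug 5, 2011, before the deadline.
(3) the permitted window runs from Aug 5, 2011 + 10 = Aug 15, 2011 to Aug 5, 2011 + 25 = Aug 30, 2011; Aug 12, 2011 is 3 days too early.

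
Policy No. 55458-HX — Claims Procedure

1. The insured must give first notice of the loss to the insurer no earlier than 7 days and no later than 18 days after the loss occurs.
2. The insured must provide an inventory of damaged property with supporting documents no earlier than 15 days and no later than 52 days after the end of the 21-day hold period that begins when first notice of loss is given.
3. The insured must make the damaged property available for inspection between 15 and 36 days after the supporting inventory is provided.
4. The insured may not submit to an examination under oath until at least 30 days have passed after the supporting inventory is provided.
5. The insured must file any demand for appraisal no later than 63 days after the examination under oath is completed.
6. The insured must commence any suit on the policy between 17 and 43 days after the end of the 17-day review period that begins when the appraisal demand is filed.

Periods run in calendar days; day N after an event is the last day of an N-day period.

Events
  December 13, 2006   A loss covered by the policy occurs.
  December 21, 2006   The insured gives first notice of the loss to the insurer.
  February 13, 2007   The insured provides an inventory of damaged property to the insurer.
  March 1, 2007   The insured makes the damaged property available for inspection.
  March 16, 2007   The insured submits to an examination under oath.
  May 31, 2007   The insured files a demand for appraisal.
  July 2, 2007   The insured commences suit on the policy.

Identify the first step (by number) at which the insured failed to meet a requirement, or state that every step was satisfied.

(1) the permitted window runs from December 13, 2006 + 7 = December 20, 2006 to December 13, 2006 + 18 = December 31, 2006; done December 21, 2006 — within the window.
(2) the permitted window runs from January 11, 2007 + 15 = January 26, 2007 to January 11, 2007 + 52 = March 4, 2007; February 13, 2007 falls inside that range.
(3) the permitted window runs from February 13, 2007 + 15 = February 28, 2007 to February 13, 2007 + 36 = March 21, 2007; done March 1, 2007 — within the window.
(4) permitted from February 13, 2007 + 30 days = March 15, 2007 onward; done March 16, 2007, after the minimum wait.
(5) due by March 16, 2007 + 63 days = May 18, 2007; done May 31, 2007 — 13 days late.

Step 5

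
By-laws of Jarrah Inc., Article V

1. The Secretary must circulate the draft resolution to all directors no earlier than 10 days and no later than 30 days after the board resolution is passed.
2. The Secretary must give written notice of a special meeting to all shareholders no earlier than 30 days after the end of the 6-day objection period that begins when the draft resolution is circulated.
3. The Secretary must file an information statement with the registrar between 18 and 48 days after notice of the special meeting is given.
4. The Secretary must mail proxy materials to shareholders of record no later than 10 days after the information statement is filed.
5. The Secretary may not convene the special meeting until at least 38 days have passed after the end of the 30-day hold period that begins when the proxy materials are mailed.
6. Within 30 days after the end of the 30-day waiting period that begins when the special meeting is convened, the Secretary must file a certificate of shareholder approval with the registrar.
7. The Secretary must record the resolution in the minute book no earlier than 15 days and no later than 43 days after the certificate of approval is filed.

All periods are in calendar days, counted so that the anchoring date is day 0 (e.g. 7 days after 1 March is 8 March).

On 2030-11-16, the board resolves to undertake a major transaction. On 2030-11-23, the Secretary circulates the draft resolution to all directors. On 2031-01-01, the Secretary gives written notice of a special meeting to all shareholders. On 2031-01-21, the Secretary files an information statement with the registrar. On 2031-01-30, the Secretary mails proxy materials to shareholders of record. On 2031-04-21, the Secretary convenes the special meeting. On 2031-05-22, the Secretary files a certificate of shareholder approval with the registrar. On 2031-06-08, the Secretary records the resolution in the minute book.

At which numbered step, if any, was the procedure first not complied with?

Step 1

Step 1: the window is 10–30 days after 2030-11-16 (when the board resolution is passed), so 2030-11-26 through 2030-12-16; done 2030-11-23 — 3 days before the window opened.
The analysis stops there.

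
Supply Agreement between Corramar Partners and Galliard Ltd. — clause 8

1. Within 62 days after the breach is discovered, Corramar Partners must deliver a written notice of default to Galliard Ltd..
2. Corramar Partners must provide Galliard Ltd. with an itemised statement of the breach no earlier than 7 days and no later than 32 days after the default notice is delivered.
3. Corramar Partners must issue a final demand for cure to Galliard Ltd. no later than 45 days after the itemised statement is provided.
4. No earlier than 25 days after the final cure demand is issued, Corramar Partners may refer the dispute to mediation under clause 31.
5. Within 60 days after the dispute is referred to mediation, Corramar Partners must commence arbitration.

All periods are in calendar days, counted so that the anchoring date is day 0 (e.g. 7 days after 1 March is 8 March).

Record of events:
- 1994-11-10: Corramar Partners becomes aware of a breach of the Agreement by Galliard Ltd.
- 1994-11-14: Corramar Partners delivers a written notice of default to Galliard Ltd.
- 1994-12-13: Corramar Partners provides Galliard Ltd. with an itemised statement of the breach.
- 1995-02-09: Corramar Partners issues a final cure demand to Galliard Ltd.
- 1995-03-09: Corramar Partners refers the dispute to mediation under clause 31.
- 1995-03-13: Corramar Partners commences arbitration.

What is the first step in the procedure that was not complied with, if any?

Step 3

Step 1 — counting 62 days from 1994-11-10 (when the breach is discovered) gives a deadline of 1995-01-11; done 1994-11-14 — timely.
Step 2 — 7 and 32 days from 1994-11-14 (when the default notice is delivered) are 1994-11-21 and 1994-12-16 respectively; done 1994-12-13, which is between those dates.
Step 3 — counting 45 days from 1994-12-13 (when the itemised statement is provided) gives a deadline of 1995-01-27; 1995-02-09 misses that deadline by 13 days.
Later steps need not be reached.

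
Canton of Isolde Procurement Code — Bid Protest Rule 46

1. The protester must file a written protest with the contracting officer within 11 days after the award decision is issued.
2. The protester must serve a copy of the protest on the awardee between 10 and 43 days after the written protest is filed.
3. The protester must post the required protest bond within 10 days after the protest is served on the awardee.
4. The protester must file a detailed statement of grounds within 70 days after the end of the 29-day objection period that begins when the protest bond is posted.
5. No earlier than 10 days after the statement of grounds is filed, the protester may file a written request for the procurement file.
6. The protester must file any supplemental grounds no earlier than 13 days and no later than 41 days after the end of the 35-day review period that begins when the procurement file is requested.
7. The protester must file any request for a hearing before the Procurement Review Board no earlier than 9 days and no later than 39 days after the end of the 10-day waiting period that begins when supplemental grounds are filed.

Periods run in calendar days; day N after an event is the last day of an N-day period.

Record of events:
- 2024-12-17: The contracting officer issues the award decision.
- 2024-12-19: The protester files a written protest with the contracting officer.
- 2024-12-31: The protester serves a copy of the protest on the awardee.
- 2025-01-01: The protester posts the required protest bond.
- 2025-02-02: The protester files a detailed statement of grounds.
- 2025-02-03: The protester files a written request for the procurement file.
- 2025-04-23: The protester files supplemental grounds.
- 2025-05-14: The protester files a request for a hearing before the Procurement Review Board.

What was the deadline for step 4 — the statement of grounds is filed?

The protest bond is posted on 2025-01-01; the 29-day objection period therefore ends 2025-01-30, and step 4 runs from that date. 70 days after 2025-01-30 is 2025-04-10.

2025-04-10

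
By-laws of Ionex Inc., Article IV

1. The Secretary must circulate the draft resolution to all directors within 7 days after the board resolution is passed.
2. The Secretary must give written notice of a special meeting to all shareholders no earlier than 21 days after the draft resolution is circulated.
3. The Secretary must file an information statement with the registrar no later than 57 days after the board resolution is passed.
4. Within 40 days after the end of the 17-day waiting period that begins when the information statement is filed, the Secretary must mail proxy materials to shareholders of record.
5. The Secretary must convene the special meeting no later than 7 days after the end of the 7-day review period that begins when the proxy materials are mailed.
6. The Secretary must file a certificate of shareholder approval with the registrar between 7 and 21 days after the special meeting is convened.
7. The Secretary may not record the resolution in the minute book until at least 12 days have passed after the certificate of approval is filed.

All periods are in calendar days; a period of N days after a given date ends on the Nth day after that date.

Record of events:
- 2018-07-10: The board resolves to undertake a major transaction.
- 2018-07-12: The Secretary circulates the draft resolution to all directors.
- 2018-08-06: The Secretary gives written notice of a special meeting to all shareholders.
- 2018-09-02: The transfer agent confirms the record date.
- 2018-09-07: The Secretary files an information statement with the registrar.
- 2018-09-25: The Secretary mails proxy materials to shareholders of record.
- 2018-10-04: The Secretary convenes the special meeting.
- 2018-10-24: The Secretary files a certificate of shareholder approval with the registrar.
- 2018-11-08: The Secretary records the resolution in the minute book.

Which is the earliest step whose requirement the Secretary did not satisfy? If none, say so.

Step 3

(1) due by 2018-07-10 + 7 days = 2018-07-17; 2018-07-12 is within that limit.
(2) permitted from 2018-07-12 + 21 days = 2018-08-02 onward; 2018-08-06 is on or after that date.
(3) due by 2018-07-10 + 57 days = 2018-09-05; not done until 2018-09-07, 2 days after the deadline.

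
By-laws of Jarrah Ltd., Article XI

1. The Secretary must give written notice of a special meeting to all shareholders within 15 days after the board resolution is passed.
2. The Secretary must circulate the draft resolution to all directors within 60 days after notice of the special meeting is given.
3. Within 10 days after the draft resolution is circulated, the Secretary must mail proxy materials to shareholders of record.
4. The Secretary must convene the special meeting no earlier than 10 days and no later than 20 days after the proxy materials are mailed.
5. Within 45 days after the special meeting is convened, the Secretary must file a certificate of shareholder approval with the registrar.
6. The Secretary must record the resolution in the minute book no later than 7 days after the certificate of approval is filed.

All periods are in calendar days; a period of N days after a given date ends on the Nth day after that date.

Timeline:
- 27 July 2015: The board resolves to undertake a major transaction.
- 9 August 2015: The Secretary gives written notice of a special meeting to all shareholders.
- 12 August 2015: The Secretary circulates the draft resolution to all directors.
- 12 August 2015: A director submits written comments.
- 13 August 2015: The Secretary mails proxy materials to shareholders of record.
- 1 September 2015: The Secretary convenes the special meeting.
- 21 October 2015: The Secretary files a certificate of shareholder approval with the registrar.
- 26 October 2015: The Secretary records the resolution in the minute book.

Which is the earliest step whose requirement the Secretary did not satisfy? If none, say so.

Step 5

Step 1 — counting 15 days from 27 July 2015 (when the board resolution is passed) gives a deadline of 11 August 2015; done 9 August 2015 — timely.
Step 2 — counting 60 days from 9 August 2015 (when notice of the special meeting is given) gives a deadline of 8 October 2015; 12 August 2015 is within that limit.
Step 3 — counting 10 days from 12 August 2015 (when the draft resolution is circulated) gives a deadline of 22 August 2015; done 13 August 2015 — timely.
Step 4 — 10 and 20 days from 13 August 2015 (when the proxy materials are mailed) are 23 August 2015 and 2 September 2015 respectively; done 1 September 2015 — within the window.
Step 5 — counting 45 days from 1 September 2015 (when the special meeting is convened) gives a deadline of 16 October 2015; not done until 21 October 2015, 5 days after the deadline.
The analysis stops there.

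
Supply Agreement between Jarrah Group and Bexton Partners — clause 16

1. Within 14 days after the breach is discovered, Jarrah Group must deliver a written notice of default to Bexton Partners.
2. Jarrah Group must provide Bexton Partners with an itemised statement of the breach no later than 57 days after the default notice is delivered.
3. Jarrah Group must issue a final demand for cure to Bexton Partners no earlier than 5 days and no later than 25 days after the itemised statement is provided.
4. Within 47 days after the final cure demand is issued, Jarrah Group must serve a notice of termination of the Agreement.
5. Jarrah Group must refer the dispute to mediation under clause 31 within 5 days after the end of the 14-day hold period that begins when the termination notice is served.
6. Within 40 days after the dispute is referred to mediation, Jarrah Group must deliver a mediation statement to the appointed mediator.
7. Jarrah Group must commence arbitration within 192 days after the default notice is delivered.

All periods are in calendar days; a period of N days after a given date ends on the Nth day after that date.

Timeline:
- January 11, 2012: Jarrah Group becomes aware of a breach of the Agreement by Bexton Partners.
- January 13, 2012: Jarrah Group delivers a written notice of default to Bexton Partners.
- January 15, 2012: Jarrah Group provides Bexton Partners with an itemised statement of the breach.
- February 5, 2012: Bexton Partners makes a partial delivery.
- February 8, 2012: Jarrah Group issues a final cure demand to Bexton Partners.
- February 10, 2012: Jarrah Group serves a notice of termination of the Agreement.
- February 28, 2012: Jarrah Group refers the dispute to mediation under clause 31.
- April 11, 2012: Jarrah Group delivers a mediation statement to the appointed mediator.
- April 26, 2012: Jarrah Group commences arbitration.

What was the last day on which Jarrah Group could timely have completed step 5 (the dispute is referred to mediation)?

February 29, 2012

The termination notice is served on February 10, 2012; the 14-day hold period therefore ends February 24, 2012, and step 5 runs from that date. 5 days after February 24, 2012 is February 29, 2012.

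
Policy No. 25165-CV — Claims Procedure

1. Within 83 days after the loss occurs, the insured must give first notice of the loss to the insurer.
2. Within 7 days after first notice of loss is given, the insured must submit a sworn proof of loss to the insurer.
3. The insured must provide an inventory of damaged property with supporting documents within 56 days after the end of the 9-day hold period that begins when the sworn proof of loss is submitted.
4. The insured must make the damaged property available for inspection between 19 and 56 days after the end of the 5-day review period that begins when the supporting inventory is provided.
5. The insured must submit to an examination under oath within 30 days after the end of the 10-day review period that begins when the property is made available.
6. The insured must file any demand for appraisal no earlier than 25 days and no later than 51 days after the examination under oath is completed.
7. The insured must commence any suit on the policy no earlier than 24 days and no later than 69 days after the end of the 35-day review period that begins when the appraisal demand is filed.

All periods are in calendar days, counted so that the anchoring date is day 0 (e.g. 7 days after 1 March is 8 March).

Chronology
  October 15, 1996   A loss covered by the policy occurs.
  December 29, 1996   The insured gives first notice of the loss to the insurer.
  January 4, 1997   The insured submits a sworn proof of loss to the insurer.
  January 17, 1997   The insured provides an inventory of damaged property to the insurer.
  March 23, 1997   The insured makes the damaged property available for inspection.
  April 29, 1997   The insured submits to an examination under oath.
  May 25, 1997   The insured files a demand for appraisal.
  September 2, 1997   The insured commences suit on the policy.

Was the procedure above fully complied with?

No

Step 1 — counting 83 days from October 15, 1996 (when the loss occurs) gives a deadline of January 6, 1997; completed December 29, 1996, before the deadline.
Step 2 — counting 7 days from December 29, 1996 (when first notice of loss is given) gives a deadline of January 5, 1997; completed January 4, 1997, before the deadline.
Step 3 — counting 56 days from January 13, 1997 (end of the 9-day hold period, which began when the sworn proof of loss is submitted on January 4, 1997) gives a deadline of March 10, 1997; done January 17, 1997 — timely.
Step 4 — 19 and 56 days from January 22, 1997 (end of the 5-day review period, which began when the supporting inventory is provided on January 17, 1997) are February 10, 1997 and March 19, 1997 respectively; done March 23, 1997 — 4 days after the window closed.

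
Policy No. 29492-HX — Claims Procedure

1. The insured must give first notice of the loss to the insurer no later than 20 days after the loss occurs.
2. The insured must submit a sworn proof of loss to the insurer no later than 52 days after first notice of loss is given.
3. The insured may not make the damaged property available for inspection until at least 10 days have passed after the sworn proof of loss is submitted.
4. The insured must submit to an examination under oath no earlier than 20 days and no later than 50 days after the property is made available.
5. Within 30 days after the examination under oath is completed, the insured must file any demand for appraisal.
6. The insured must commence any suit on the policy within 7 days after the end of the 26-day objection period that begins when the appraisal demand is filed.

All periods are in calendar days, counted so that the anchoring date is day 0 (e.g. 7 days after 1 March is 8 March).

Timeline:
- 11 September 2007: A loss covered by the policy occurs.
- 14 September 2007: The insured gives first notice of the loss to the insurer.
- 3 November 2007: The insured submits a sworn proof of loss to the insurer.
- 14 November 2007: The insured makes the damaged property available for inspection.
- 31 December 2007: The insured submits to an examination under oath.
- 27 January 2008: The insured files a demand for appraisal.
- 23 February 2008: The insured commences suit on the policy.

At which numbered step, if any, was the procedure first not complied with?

Step 1 — counting 20 days from 11 September 2007 (when the loss occurs) gives a deadline of 1 October 2007; completed 14 September 2007, before the deadline.
Step 2 — counting 52 days from 14 September 2007 (when first notice of loss is given) gives a deadline of 5 November 2007; done 3 November 2007 — timely.
Step 3 — must wait 10 days from 3 November 2007 (when the sworn proof of loss is submitted), so not before 13 November 2007; done 14 November 2007 — permitted.
Step 4 — 20 and 50 days from 14 November 2007 (when the property is made available) are 4 December 2007 and 3 January 2008 respectively; done 31 December 2007 — within the window.
Step 5 — counting 30 days from 31 December 2007 (when the examination under oath is completed) gives a deadline of 30 January 2008; completed 27 January 2008, before the deadline.
Step 6 — counting 7 days from 22 February 2008 (end of the 26-day objection period, which began when the appraisal demand is filed on 27 January 2008) gives a deadline of 29 February 2008; done 23 February 2008 — timely.

None — every step was satisfied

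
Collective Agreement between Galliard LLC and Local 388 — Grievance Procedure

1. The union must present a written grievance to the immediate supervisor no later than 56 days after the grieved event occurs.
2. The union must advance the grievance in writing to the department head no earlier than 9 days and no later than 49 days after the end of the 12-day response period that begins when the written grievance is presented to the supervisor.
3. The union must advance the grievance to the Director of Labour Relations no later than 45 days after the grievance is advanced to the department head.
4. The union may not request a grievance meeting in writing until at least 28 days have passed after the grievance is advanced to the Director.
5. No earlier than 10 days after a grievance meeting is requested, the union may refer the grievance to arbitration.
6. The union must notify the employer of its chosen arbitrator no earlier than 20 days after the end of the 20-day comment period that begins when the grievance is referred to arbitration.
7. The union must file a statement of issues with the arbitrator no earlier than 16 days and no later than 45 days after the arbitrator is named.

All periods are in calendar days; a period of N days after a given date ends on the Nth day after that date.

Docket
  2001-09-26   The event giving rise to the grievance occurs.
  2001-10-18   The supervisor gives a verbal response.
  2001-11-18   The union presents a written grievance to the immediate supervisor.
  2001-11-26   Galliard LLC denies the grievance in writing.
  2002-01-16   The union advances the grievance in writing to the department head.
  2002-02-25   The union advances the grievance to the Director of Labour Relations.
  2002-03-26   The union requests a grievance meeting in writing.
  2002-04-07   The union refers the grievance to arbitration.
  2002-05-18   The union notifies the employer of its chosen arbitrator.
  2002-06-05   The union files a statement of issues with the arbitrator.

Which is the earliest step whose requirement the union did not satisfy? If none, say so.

(1) due by 2001-09-26 + 56 days = 2001-11-21; done 2001-11-18 — timely.
(2) the permitted window runs from 2001-11-30 + 9 = 2001-12-09 to 2001-11-30 + 49 = 2002-01-18; 2002-01-16 falls inside that range.
(3) due by 2002-01-16 + 45 days = 2002-03-02; 2002-02-25 is within that limit.
(4) permitted from 2002-02-25 + 28 days = 2002-03-25 onward; done 2002-03-26 — permitted.
(5) permitted from 2002-03-26 + 10 days = 2002-04-05 onward; done 2002-04-07, after the minimum wait.
(6) permitted from 2002-04-27 + 20 days = 2002-05-17 onward; done 2002-05-18 — permitted.
(7) the permitted window runs from 2002-05-18 + 16 = 2002-06-03 to 2002-05-18 + 45 = 2002-07-02; done 2002-06-05, which is between those dates.

None — every step was satisfied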